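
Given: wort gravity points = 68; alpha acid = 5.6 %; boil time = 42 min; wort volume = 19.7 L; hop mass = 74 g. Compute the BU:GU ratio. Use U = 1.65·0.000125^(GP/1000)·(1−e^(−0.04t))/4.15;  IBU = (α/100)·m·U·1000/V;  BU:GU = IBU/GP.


U = 1.65·0.000125^(68/1000)·(1−e^(−0.04·42))/4.15 = 0.1756
IBU = (5.6/100)·74·0.1756·1000/19.7 = 36.9321
BU:GU = 36.9321/68

0.5431


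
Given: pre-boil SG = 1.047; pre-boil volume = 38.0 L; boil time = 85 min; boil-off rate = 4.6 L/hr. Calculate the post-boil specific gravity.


V_post = V_pre − rate·(t/60);  SG_post = 1 + (SG_pre−1)·V_pre/V_post
V_post = 38.0 − 4.6·(85/60) = 31.4833
SG_post = 1 + (1.047 − 1)·38.0/31.4833

1.0567


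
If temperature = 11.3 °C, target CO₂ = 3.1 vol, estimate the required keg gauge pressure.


psi = vols/(0.01821 + 0.09011·e^(−0.04·T)) − 14.695
psi = 3.1/(0.01821 + 0.09011·e^(−0.04·11.3)) − 14.695

26.3364 psi


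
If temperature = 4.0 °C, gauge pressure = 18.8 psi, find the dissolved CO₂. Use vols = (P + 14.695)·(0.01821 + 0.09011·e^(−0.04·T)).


vols = (18.8 + 14.695)·(0.01821 + 0.09011·e^(−0.04·4.0))

3.1819 volumes


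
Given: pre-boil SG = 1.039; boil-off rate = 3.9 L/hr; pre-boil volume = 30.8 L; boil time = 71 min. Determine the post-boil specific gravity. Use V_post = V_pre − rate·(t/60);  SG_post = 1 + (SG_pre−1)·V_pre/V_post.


V_post = 30.8 − 3.9·(71/60) = 26.1850
SG_post = 1 + (1.039 − 1)·30.8/26.1850

1.0459


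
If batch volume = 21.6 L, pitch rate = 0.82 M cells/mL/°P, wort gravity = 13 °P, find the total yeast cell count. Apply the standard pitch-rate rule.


cells (billions) = rate · V_L · °P
cells = 0.82 · 21.6 · 13

230.2560 billion cells


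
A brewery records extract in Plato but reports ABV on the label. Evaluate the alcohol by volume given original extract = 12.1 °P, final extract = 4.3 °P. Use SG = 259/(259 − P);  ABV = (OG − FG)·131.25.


OG = 259/(259 − 12.1) = 1.0490
FG = 259/(259 − 4.3) = 1.0169
ABV = (1.0490 − 1.0169)·131.25

4.2164 % ABV


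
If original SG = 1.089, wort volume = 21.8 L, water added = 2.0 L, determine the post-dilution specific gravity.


SG_new = 1 + (SG_old − 1)·V_old/(V_old + V_water)
pts = (1.089 − 1)·1000·21.8/(21.8 + 2.0) = 81.5210
SG_new = 1 + 81.5210/1000

1.0815


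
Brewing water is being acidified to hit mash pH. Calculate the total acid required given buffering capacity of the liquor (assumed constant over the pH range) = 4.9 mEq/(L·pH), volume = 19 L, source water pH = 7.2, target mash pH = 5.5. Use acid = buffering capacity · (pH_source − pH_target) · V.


acid = 4.9 · (7.2 − 5.5) · 19

158.2700 mEq


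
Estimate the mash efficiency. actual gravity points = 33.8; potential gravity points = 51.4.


efficiency = actual / potential × 100
efficiency = 33.8 / 51.4 × 100

65.7588 %


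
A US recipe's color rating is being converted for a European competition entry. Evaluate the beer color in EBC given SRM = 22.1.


EBC = SRM · 1.97
EBC = 22.1 · 1.97

43.5370 EBC


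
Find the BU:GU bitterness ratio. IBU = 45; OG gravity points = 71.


BU:GU = IBU / OG_points
BU:GU = 45 / 71

0.6338


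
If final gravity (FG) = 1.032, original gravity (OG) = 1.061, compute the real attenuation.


AA = (OG−FG)/(OG−1)·100;  RA = AA·0.8192
AA = (1.061 − 1.032)/(1.061 − 1)·100 = 47.5410
RA = 47.5410·0.8192

38.9456 %


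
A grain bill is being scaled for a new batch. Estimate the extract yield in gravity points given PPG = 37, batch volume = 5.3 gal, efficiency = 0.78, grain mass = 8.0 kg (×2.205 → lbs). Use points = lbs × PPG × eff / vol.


lbs = 8.0 × 2.205 = 17.6400
points = 17.6400 × 37 × 0.78 / 5.3

96.0548 points


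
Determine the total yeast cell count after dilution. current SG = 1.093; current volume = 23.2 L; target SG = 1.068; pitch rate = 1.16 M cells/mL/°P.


V_w = V·((SG_c−1)/(SG_t−1)−1);  °P = 259 − 259/SG_t;  cells = rate·(V+V_w)·°P
V_w = 23.2·((1.093−1)/(1.068−1)−1) = 8.5294
V_final = 23.2 + 8.5294 = 31.7294
°P = 259 − 259/1.068 = 16.4906
cells = 1.16·31.7294·16.4906

606.9563 billion cells


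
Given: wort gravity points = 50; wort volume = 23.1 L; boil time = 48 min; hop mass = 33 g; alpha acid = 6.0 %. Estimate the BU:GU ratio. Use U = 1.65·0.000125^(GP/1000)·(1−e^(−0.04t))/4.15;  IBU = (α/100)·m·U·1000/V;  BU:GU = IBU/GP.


U = 1.65·0.000125^(50/1000)·(1−e^(−0.04·48))/4.15 = 0.2165
IBU = (6.0/100)·33·0.2165·1000/23.1 = 18.5560
BU:GU = 18.5560/50

0.3711


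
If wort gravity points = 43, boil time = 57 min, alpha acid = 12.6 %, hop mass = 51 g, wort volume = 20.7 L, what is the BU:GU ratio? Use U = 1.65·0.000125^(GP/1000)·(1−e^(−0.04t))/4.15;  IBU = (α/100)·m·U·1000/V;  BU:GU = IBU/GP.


U = 1.65·0.000125^(43/1000)·(1−e^(−0.04·57))/4.15 = 0.2425
IBU = (12.6/100)·51·0.2425·1000/20.7 = 75.2857
BU:GU = 75.2857/43

1.7508


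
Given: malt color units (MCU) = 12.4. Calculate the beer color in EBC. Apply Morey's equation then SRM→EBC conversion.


SRM = 1.4922·MCU^0.6859;  EBC = SRM·1.97
SRM = 1.4922·12.4^0.6859 = 8.3908
EBC = 8.3908·1.97

16.5299 EBC


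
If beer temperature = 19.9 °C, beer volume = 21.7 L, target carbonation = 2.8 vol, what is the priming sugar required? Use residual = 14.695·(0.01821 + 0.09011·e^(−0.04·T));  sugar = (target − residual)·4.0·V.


residual = 14.695·(0.01821 + 0.09011·e^(−0.04·19.9)) = 0.8650
sugar = (2.8 − 0.8650)·4.0·21.7

167.9609 g


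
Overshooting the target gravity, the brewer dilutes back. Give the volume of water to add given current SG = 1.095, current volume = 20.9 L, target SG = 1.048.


V_water = V·((SG_curr − 1)/(SG_target − 1) − 1)
V_water = 20.9·((1.095 − 1)/(1.048 − 1) − 1)

20.4646 L


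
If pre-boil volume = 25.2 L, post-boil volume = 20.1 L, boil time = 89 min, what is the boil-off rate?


rate = (V_pre − V_post) / (t_min/60)
rate = (25.2 − 20.1) / (89/60)

3.4382 L/hr


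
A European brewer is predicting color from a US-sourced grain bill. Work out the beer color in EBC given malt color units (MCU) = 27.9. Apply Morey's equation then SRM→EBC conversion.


SRM = 1.4922·MCU^0.6859;  EBC = SRM·1.97
SRM = 1.4922·27.9^0.6859 = 14.6341
EBC = 14.6341·1.97

28.8292 EBC


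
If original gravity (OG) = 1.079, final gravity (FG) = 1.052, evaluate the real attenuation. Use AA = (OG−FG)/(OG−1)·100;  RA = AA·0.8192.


AA = (1.079 − 1.052)/(1.079 − 1)·100 = 34.1772
RA = 34.1772·0.8192

27.9980 %


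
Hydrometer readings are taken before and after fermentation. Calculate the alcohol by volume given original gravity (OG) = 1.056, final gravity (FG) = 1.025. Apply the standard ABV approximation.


ABV = (OG − FG) · 131.25
ABV = (1.056 − 1.025) · 131.25

4.0688 % ABV


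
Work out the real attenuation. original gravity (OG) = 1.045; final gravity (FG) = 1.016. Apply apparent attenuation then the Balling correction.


AA = (OG−FG)/(OG−1)·100;  RA = AA·0.8192
AA = (1.045 − 1.016)/(1.045 − 1)·100 = 64.4444
RA = 64.4444·0.8192

52.7929 %


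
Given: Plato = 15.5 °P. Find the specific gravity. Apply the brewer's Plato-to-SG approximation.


SG = 259/(259 − P)
SG = 259/(259 − 15.5)

1.0637


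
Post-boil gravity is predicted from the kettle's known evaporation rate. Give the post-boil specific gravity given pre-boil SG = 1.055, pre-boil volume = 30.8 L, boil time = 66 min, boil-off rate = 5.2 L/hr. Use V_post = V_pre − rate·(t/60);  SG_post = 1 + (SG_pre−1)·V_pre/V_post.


V_post = 30.8 − 5.2·(66/60) = 25.0800
SG_post = 1 + (1.055 − 1)·30.8/25.0800

1.0675


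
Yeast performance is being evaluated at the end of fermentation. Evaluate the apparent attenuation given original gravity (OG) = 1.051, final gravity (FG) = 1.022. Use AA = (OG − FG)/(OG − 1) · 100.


AA = (1.051 − 1.022)/(1.051 − 1) · 100

56.8627 %


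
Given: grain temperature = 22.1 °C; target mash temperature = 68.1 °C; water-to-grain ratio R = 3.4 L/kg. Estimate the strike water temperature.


T_strike = (0.41/R)·(T_mash − T_grain) + T_mash
T_strike = (0.41/3.4)·(68.1 − 22.1) + 68.1

73.6471 °C


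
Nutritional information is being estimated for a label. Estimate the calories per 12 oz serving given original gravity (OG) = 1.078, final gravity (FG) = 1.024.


ABW = (OG−FG)·131.25·0.79/FG;  °P = 259 − 259/SG (for OG→OE and FG→AE);  RE = 0.1808·OE + 0.8192·AE;  Cal = (6.9·ABW + 4·(RE−0.1))·FG·3.55
ABW = (1.078 − 1.024)·131.25·0.79/1.024 = 5.4679
OE = 259 − 259/1.078 = 18.7403 °P
AE = 259 − 259/1.024 = 6.0703 °P
RE = 0.1808·18.7403 + 0.8192·6.0703 = 8.3610 °P
Cal = (6.9·5.4679 + 4·(8.3610−0.1))·1.024·3.55

257.2727 kcal


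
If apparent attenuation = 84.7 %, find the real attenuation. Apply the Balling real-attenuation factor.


RA = AA · 0.8192
RA = 84.7 · 0.8192

69.3862 %


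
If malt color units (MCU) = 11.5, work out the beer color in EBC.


SRM = 1.4922·MCU^0.6859;  EBC = SRM·1.97
SRM = 1.4922·11.5^0.6859 = 7.9682
EBC = 7.9682·1.97

15.6973 EBC


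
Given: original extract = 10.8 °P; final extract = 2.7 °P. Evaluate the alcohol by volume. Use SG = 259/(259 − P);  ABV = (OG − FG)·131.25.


OG = 259/(259 − 10.8) = 1.0435
FG = 259/(259 − 2.7) = 1.0105
ABV = (1.0435 − 1.0105)·131.25

4.3285 % ABV


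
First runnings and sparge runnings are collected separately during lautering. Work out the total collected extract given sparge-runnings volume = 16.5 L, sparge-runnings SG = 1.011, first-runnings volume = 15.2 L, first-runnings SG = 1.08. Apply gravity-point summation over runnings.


total = Σ (SG_i − 1)·1000·V_i
first = (1.08 − 1)·1000·15.2 = 1216.0000
sparge = (1.011 − 1)·1000·16.5 = 181.5000
total = 1216.0000 + 181.5000

1397.5000 gravity·L


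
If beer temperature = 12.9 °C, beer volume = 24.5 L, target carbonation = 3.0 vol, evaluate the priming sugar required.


residual = 14.695·(0.01821 + 0.09011·e^(−0.04·T));  sugar = (target − residual)·4.0·V
residual = 14.695·(0.01821 + 0.09011·e^(−0.04·12.9)) = 1.0580
sugar = (3.0 − 1.0580)·4.0·24.5

190.3165 g


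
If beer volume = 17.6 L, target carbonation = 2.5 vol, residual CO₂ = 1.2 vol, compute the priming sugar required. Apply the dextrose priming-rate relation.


sugar = (target − residual)·4.0·V
sugar = (2.5 − 1.2)·4.0·17.6

91.5200 g


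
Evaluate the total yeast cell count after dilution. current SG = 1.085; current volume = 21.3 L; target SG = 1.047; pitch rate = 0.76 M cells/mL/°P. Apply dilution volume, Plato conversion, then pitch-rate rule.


V_w = V·((SG_c−1)/(SG_t−1)−1);  °P = 259 − 259/SG_t;  cells = rate·(V+V_w)·°P
V_w = 21.3·((1.085−1)/(1.047−1)−1) = 17.2213
V_final = 21.3 + 17.2213 = 38.5213
°P = 259 − 259/1.047 = 11.6266
cells = 0.76·38.5213·11.6266

340.3809 billion cells


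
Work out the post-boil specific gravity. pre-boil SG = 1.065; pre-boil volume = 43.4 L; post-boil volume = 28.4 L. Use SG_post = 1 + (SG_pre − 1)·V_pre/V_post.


pts_pre = (1.065 − 1)·1000 = 65.0000
pts_post = 65.0000·43.4/28.4 = 99.3310
SG_post = 1 + 99.3310/1000

1.0993


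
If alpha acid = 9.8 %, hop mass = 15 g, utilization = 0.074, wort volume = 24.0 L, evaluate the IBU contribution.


IBU = (α/100)·mass·U·1000 / V
IBU = (9.8/100)·15·0.074·1000 / 24.0

4.5325 IBU


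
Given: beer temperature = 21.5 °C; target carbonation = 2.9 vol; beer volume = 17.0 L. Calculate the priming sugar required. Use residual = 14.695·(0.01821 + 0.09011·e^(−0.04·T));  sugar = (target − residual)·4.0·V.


residual = 14.695·(0.01821 + 0.09011·e^(−0.04·21.5)) = 0.8279
sugar = (2.9 − 0.8279)·4.0·17.0

140.9006 g


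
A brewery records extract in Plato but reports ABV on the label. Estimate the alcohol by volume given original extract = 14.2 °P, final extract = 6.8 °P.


SG = 259/(259 − P);  ABV = (OG − FG)·131.25
OG = 259/(259 − 14.2) = 1.0580
FG = 259/(259 − 6.8) = 1.0270
ABV = (1.0580 − 1.0270)·131.25

4.0745 % ABV


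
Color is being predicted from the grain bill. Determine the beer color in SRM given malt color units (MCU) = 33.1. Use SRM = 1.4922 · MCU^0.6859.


SRM = 1.4922 · 33.1^0.6859

16.4542 SRM


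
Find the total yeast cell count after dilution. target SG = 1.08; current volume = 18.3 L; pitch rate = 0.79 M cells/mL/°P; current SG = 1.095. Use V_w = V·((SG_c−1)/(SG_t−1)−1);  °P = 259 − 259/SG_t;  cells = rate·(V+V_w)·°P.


V_w = 18.3·((1.095−1)/(1.08−1)−1) = 3.4312
V_final = 18.3 + 3.4312 = 21.7312
°P = 259 − 259/1.08 = 19.1852
cells = 0.79·21.7312·19.1852

329.3653 billion cells


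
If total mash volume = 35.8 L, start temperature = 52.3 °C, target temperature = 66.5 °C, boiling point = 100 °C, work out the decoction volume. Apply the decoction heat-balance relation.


V_dec = V_total·(T_target − T_start)/(T_boil − T_start)
V_dec = 35.8·(66.5 − 52.3)/(100 − 52.3)

10.6574 L


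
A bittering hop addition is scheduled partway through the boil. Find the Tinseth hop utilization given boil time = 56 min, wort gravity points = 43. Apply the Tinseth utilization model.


U = 1.65·0.000125^(GP/1000) · (1 − e^(−0.04·t))/4.15
bigness = 1.65·0.000125^(43/1000) = 1.1211
boil_factor = (1 − e^(−0.04·56))/4.15 = 0.2153
U = 1.1211 · 0.2153

0.2414


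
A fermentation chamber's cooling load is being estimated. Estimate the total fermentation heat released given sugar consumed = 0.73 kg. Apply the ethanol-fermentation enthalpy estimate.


Q = m_sugar · 590 kJ/kg
Q = 0.73 · 590

430.7000 kJ


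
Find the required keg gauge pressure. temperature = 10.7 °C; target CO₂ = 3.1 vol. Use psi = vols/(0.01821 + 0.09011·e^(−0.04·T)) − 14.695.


psi = 3.1/(0.01821 + 0.09011·e^(−0.04·10.7)) − 14.695

25.5937 psi


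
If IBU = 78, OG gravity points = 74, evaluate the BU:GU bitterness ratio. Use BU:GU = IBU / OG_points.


BU:GU = 78 / 74

1.0541


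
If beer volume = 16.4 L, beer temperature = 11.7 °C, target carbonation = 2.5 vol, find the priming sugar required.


residual = 14.695·(0.01821 + 0.09011·e^(−0.04·T));  sugar = (target − residual)·4.0·V
residual = 14.695·(0.01821 + 0.09011·e^(−0.04·11.7)) = 1.0969
sugar = (2.5 − 1.0969)·4.0·16.4

92.0460 g


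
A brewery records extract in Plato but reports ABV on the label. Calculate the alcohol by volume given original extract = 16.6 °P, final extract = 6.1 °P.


SG = 259/(259 − P);  ABV = (OG − FG)·131.25
OG = 259/(259 − 16.6) = 1.0685
FG = 259/(259 − 6.1) = 1.0241
ABV = (1.0685 − 1.0241)·131.25

5.8225 % ABV


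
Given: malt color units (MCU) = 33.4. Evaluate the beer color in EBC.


SRM = 1.4922·MCU^0.6859;  EBC = SRM·1.97
SRM = 1.4922·33.4^0.6859 = 16.5564
EBC = 16.5564·1.97

32.6160 EBC


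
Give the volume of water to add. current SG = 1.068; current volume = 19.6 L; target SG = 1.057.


V_water = V·((SG_curr − 1)/(SG_target − 1) − 1)
V_water = 19.6·((1.068 − 1)/(1.057 − 1) − 1)

3.7825 L


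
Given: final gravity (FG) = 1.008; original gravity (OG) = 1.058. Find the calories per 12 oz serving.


ABW = (OG−FG)·131.25·0.79/FG;  °P = 259 − 259/SG (for OG→OE and FG→AE);  RE = 0.1808·OE + 0.8192·AE;  Cal = (6.9·ABW + 4·(RE−0.1))·FG·3.55
ABW = (1.058 − 1.008)·131.25·0.79/1.008 = 5.1432
OE = 259 − 259/1.058 = 14.1985 °P
AE = 259 − 259/1.008 = 2.0556 °P
RE = 0.1808·14.1985 + 0.8192·2.0556 = 4.2510 °P
Cal = (6.9·5.1432 + 4·(4.2510−0.1))·1.008·3.55

186.4070 kcal


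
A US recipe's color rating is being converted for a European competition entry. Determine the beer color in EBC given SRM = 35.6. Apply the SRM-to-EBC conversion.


EBC = SRM · 1.97
EBC = 35.6 · 1.97

70.1320 EBC


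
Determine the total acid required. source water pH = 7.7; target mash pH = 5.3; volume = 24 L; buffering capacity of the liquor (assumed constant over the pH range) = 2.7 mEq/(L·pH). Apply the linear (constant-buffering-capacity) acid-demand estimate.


acid = buffering capacity · (pH_source − pH_target) · V
acid = 2.7 · (7.7 − 5.3) · 24

155.5200 mEq


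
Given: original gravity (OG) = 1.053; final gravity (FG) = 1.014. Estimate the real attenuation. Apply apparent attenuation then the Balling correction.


AA = (OG−FG)/(OG−1)·100;  RA = AA·0.8192
AA = (1.053 − 1.014)/(1.053 − 1)·100 = 73.5849
RA = 73.5849·0.8192

60.2808 %


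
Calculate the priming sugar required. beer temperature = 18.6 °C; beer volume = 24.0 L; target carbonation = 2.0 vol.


residual = 14.695·(0.01821 + 0.09011·e^(−0.04·T));  sugar = (target − residual)·4.0·V
residual = 14.695·(0.01821 + 0.09011·e^(−0.04·18.6)) = 0.8969
sugar = (2.0 − 0.8969)·4.0·24.0

105.9022 g


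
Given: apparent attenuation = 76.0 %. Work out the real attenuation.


RA = AA · 0.8192
RA = 76.0 · 0.8192

62.2592 %


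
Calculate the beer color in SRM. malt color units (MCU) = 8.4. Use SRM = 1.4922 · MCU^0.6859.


SRM = 1.4922 · 8.4^0.6859

6.4238 SRM


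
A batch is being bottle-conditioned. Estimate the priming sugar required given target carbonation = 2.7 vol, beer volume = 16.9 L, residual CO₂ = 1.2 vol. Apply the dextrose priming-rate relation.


sugar = (target − residual)·4.0·V
sugar = (2.7 − 1.2)·4.0·16.9

101.4000 g


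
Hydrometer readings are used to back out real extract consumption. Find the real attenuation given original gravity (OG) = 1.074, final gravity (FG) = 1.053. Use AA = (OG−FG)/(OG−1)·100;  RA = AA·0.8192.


AA = (1.074 − 1.053)/(1.074 − 1)·100 = 28.3784
RA = 28.3784·0.8192

23.2476 %


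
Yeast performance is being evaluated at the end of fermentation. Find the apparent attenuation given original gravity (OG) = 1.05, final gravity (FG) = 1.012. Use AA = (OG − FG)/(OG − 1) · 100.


AA = (1.05 − 1.012)/(1.05 − 1) · 100

76.0000 %


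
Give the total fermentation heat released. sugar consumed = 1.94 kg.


Q = m_sugar · 590 kJ/kg
Q = 1.94 · 590

1144.6000 kJ


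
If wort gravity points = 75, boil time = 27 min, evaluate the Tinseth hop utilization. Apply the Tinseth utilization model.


U = 1.65·0.000125^(GP/1000) · (1 − e^(−0.04·t))/4.15
bigness = 1.65·0.000125^(75/1000) = 0.8409
boil_factor = (1 − e^(−0.04·27))/4.15 = 0.1591
U = 0.8409 · 0.1591

0.1338


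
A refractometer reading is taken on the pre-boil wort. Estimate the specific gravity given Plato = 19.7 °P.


SG = 259/(259 − P)
SG = 259/(259 − 19.7)

1.0823


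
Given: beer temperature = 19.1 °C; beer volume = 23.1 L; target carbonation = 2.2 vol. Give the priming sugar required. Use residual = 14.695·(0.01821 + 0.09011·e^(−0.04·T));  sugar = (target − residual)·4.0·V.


residual = 14.695·(0.01821 + 0.09011·e^(−0.04·19.1)) = 0.8844
sugar = (2.2 − 0.8844)·4.0·23.1

121.5622 g


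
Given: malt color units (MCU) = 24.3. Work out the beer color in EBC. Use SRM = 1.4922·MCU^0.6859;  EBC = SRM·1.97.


SRM = 1.4922·24.3^0.6859 = 13.3111
EBC = 13.3111·1.97

26.2229 EBC


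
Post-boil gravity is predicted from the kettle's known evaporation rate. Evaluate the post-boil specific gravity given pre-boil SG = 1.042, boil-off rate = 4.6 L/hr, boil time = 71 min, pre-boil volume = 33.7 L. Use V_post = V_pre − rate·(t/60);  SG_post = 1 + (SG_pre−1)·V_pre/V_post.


V_post = 33.7 − 4.6·(71/60) = 28.2567
SG_post = 1 + (1.042 − 1)·33.7/28.2567

1.0501


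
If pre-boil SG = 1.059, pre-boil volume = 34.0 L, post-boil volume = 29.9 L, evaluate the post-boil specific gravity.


SG_post = 1 + (SG_pre − 1)·V_pre/V_post
pts_pre = (1.059 − 1)·1000 = 59.0000
pts_post = 59.0000·34.0/29.9 = 67.0903
SG_post = 1 + 67.0903/1000

1.0671


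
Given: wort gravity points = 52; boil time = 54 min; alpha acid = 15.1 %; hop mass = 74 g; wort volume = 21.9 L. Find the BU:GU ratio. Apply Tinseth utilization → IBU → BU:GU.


U = 1.65·0.000125^(GP/1000)·(1−e^(−0.04t))/4.15;  IBU = (α/100)·m·U·1000/V;  BU:GU = IBU/GP
U = 1.65·0.000125^(52/1000)·(1−e^(−0.04·54))/4.15 = 0.2204
IBU = (15.1/100)·74·0.2204·1000/21.9 = 112.4666
BU:GU = 112.4666/52

2.1628


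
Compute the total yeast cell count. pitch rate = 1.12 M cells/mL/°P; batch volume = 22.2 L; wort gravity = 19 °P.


cells (billions) = rate · V_L · °P
cells = 1.12 · 22.2 · 19

472.4160 billion cells


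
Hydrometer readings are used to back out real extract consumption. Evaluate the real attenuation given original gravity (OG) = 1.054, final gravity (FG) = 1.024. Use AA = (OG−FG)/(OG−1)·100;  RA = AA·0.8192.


AA = (1.054 − 1.024)/(1.054 − 1)·100 = 55.5556
RA = 55.5556·0.8192

45.5111 %


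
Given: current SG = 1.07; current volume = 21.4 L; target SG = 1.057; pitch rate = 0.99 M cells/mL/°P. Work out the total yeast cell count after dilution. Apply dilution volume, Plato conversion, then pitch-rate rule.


V_w = V·((SG_c−1)/(SG_t−1)−1);  °P = 259 − 259/SG_t;  cells = rate·(V+V_w)·°P
V_w = 21.4·((1.07−1)/(1.057−1)−1) = 4.8807
V_final = 21.4 + 4.8807 = 26.2807
°P = 259 − 259/1.057 = 13.9669
cells = 0.99·26.2807·13.9669

363.3890 billion cells


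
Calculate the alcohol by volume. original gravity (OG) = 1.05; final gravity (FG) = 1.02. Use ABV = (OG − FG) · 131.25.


ABV = (1.05 − 1.02) · 131.25

3.9375 % ABV


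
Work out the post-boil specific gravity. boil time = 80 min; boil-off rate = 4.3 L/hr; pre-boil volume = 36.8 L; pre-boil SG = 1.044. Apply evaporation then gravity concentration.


V_post = V_pre − rate·(t/60);  SG_post = 1 + (SG_pre−1)·V_pre/V_post
V_post = 36.8 − 4.3·(80/60) = 31.0667
SG_post = 1 + (1.044 − 1)·36.8/31.0667

1.0521


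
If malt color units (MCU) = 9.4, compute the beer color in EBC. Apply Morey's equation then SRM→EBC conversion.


SRM = 1.4922·MCU^0.6859;  EBC = SRM·1.97
SRM = 1.4922·9.4^0.6859 = 6.9390
EBC = 6.9390·1.97

13.6698 EBC


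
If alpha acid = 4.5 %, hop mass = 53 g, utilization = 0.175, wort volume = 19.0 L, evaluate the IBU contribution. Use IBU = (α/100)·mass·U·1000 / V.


IBU = (4.5/100)·53·0.175·1000 / 19.0

21.9671 IBU


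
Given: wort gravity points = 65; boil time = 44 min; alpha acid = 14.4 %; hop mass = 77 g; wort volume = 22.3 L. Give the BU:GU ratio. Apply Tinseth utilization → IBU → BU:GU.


U = 1.65·0.000125^(GP/1000)·(1−e^(−0.04t))/4.15;  IBU = (α/100)·m·U·1000/V;  BU:GU = IBU/GP
U = 1.65·0.000125^(65/1000)·(1−e^(−0.04·44))/4.15 = 0.1835
IBU = (14.4/100)·77·0.1835·1000/22.3 = 91.2620
BU:GU = 91.2620/65

1.4040


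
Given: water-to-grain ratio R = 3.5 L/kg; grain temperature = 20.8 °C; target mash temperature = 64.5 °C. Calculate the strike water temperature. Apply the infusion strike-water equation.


T_strike = (0.41/R)·(T_mash − T_grain) + T_mash
T_strike = (0.41/3.5)·(64.5 − 20.8) + 64.5

69.6191 °C


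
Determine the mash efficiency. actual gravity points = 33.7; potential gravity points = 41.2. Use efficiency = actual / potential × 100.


efficiency = 33.7 / 41.2 × 100

81.7961 %


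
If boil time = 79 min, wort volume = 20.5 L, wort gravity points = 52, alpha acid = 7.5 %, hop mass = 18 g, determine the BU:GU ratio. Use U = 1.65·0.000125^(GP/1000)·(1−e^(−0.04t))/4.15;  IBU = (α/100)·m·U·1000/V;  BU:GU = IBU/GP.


U = 1.65·0.000125^(52/1000)·(1−e^(−0.04·79))/4.15 = 0.2386
IBU = (7.5/100)·18·0.2386·1000/20.5 = 15.7119
BU:GU = 15.7119/52

0.3022


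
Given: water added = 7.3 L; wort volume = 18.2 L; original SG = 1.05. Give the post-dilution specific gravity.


SG_new = 1 + (SG_old − 1)·V_old/(V_old + V_water)
pts = (1.05 − 1)·1000·18.2/(18.2 + 7.3) = 35.6863
SG_new = 1 + 35.6863/1000

1.0357


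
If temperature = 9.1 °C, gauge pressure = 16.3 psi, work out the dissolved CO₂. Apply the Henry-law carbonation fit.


vols = (P + 14.695)·(0.01821 + 0.09011·e^(−0.04·T))
vols = (16.3 + 14.695)·(0.01821 + 0.09011·e^(−0.04·9.1))

2.5052 volumes


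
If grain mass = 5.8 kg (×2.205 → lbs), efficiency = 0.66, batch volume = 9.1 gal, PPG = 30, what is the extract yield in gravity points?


points = lbs × PPG × eff / vol
lbs = 5.8 × 2.205 = 12.7890
points = 12.7890 × 30 × 0.66 / 9.1

27.8266 points


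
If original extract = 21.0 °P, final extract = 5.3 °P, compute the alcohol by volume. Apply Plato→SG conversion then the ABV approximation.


SG = 259/(259 − P);  ABV = (OG − FG)·131.25
OG = 259/(259 − 21.0) = 1.0882
FG = 259/(259 − 5.3) = 1.0209
ABV = (1.0882 − 1.0209)·131.25

8.8390 % ABV


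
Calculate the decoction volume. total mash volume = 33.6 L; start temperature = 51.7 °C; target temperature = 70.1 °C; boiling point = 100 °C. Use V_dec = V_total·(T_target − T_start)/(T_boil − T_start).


V_dec = 33.6·(70.1 − 51.7)/(100 − 51.7)

12.8000 L


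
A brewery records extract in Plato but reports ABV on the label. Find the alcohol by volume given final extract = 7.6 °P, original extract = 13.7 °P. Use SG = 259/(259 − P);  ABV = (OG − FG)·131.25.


OG = 259/(259 − 13.7) = 1.0558
FG = 259/(259 − 7.6) = 1.0302
ABV = (1.0558 − 1.0302)·131.25

3.3625 % ABV


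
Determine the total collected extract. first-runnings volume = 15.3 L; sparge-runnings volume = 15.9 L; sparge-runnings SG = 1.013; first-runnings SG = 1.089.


total = Σ (SG_i − 1)·1000·V_i
first = (1.089 − 1)·1000·15.3 = 1361.7000
sparge = (1.013 − 1)·1000·15.9 = 206.7000
total = 1361.7000 + 206.7000

1568.4000 gravity·L


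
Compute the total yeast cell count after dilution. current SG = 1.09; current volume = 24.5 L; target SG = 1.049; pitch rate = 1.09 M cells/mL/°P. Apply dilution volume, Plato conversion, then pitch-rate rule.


V_w = V·((SG_c−1)/(SG_t−1)−1);  °P = 259 − 259/SG_t;  cells = rate·(V+V_w)·°P
V_w = 24.5·((1.09−1)/(1.049−1)−1) = 20.5000
V_final = 24.5 + 20.5000 = 45.0000
°P = 259 − 259/1.049 = 12.0982
cells = 1.09·45.0000·12.0982

593.4162 billion cells


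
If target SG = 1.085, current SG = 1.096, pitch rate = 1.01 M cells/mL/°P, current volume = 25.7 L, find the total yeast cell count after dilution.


V_w = V·((SG_c−1)/(SG_t−1)−1);  °P = 259 − 259/SG_t;  cells = rate·(V+V_w)·°P
V_w = 25.7·((1.096−1)/(1.085−1)−1) = 3.3259
V_final = 25.7 + 3.3259 = 29.0259
°P = 259 − 259/1.085 = 20.2903
cells = 1.01·29.0259·20.2903

594.8340 billion cells


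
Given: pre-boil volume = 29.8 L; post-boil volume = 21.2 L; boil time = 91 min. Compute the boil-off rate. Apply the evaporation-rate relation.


rate = (V_pre − V_post) / (t_min/60)
rate = (29.8 − 21.2) / (91/60)

5.6703 L/hr


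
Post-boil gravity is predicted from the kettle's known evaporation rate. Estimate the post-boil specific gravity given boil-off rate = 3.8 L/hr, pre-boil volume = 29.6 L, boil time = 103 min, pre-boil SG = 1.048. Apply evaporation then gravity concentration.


V_post = V_pre − rate·(t/60);  SG_post = 1 + (SG_pre−1)·V_pre/V_post
V_post = 29.6 − 3.8·(103/60) = 23.0767
SG_post = 1 + (1.048 − 1)·29.6/23.0767

1.0616


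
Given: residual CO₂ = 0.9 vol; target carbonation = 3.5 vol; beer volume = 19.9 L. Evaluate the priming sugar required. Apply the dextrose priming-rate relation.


sugar = (target − residual)·4.0·V
sugar = (3.5 − 0.9)·4.0·19.9

206.9600 g


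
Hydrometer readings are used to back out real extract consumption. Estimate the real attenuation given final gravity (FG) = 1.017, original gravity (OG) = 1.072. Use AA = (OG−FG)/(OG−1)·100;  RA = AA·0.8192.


AA = (1.072 − 1.017)/(1.072 − 1)·100 = 76.3889
RA = 76.3889·0.8192

62.5778 %


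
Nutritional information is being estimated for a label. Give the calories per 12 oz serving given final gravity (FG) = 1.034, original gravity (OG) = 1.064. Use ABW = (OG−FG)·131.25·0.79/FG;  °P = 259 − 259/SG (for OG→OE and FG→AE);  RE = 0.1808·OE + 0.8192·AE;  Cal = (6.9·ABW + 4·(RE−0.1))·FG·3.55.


ABW = (1.064 − 1.034)·131.25·0.79/1.034 = 3.0083
OE = 259 − 259/1.064 = 15.5789 °P
AE = 259 − 259/1.034 = 8.5164 °P
RE = 0.1808·15.5789 + 0.8192·8.5164 = 9.7933 °P
Cal = (6.9·3.0083 + 4·(9.7933−0.1))·1.034·3.55

218.5202 kcal


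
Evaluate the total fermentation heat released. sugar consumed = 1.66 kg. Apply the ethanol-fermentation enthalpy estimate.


Q = m_sugar · 590 kJ/kg
Q = 1.66 · 590

979.4000 kJ


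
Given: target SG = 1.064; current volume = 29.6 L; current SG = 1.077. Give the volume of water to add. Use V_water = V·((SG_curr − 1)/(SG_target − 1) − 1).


V_water = 29.6·((1.077 − 1)/(1.064 − 1) − 1)

6.0125 L


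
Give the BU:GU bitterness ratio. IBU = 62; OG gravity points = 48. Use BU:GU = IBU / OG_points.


BU:GU = 62 / 48

1.2917


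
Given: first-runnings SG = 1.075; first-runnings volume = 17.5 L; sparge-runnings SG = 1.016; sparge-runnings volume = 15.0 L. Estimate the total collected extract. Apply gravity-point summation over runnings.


total = Σ (SG_i − 1)·1000·V_i
first = (1.075 − 1)·1000·17.5 = 1312.5000
sparge = (1.016 − 1)·1000·15.0 = 240.0000
total = 1312.5000 + 240.0000

1552.5000 gravity·L


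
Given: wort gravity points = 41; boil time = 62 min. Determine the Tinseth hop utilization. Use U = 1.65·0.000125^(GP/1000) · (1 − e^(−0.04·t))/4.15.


bigness = 1.65·0.000125^(41/1000) = 1.1415
boil_factor = (1 − e^(−0.04·62))/4.15 = 0.2208
U = 1.1415 · 0.2208

0.2520


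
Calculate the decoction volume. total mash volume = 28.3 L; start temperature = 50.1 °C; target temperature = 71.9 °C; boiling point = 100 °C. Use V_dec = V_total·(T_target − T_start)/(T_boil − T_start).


V_dec = 28.3·(71.9 − 50.1)/(100 − 50.1)

12.3635 L


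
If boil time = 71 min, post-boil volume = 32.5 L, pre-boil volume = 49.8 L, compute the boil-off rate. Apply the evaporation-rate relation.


rate = (V_pre − V_post) / (t_min/60)
rate = (49.8 − 32.5) / (71/60)

14.6197 L/hr


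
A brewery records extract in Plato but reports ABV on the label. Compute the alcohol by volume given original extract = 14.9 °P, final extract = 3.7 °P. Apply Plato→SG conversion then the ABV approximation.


SG = 259/(259 − P);  ABV = (OG − FG)·131.25
OG = 259/(259 − 14.9) = 1.0610
FG = 259/(259 − 3.7) = 1.0145
ABV = (1.0610 − 1.0145)·131.25

6.1094 % ABV


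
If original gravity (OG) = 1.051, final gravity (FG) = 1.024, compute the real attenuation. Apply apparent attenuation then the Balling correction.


AA = (OG−FG)/(OG−1)·100;  RA = AA·0.8192
AA = (1.051 − 1.024)/(1.051 − 1)·100 = 52.9412
RA = 52.9412·0.8192

43.3694 %


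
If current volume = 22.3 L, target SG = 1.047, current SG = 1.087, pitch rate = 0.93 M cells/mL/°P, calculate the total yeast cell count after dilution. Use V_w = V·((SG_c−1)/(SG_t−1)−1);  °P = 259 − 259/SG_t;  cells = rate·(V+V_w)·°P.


V_w = 22.3·((1.087−1)/(1.047−1)−1) = 18.9787
V_final = 22.3 + 18.9787 = 41.2787
°P = 259 − 259/1.047 = 11.6266
cells = 0.93·41.2787·11.6266

446.3342 billion cells


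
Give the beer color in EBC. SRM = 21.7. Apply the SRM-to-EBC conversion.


EBC = SRM · 1.97
EBC = 21.7 · 1.97

42.7490 EBC


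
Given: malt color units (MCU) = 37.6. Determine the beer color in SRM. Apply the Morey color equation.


SRM = 1.4922 · MCU^0.6859
SRM = 1.4922 · 37.6^0.6859

17.9576 SRM


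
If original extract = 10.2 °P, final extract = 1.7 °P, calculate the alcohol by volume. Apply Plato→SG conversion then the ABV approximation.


SG = 259/(259 − P);  ABV = (OG − FG)·131.25
OG = 259/(259 − 10.2) = 1.0410
FG = 259/(259 − 1.7) = 1.0066
ABV = (1.0410 − 1.0066)·131.25

4.5136 % ABV


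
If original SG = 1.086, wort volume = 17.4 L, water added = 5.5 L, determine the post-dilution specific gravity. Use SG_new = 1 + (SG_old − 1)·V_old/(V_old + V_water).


pts = (1.086 − 1)·1000·17.4/(17.4 + 5.5) = 65.3450
SG_new = 1 + 65.3450/1000

1.0653


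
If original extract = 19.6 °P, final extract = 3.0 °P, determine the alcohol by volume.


SG = 259/(259 − P);  ABV = (OG − FG)·131.25
OG = 259/(259 − 19.6) = 1.0819
FG = 259/(259 − 3.0) = 1.0117
ABV = (1.0819 − 1.0117)·131.25

9.2075 % ABV


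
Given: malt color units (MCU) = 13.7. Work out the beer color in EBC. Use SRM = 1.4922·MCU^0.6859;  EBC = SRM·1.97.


SRM = 1.4922·13.7^0.6859 = 8.9847
EBC = 8.9847·1.97

17.6999 EBC


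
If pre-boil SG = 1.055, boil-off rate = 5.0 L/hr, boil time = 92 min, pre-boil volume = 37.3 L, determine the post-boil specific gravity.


V_post = V_pre − rate·(t/60);  SG_post = 1 + (SG_pre−1)·V_pre/V_post
V_post = 37.3 − 5.0·(92/60) = 29.6333
SG_post = 1 + (1.055 − 1)·37.3/29.6333

1.0692


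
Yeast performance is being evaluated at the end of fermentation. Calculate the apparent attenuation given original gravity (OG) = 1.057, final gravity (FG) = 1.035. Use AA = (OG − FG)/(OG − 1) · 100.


AA = (1.057 − 1.035)/(1.057 − 1) · 100

38.5965 %


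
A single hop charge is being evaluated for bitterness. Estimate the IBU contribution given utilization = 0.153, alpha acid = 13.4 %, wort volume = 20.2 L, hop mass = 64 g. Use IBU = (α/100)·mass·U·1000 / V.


IBU = (13.4/100)·64·0.153·1000 / 20.2

64.9568 IBU


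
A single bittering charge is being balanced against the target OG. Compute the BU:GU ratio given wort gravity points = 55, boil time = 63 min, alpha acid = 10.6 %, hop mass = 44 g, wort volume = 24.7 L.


U = 1.65·0.000125^(GP/1000)·(1−e^(−0.04t))/4.15;  IBU = (α/100)·m·U·1000/V;  BU:GU = IBU/GP
U = 1.65·0.000125^(55/1000)·(1−e^(−0.04·63))/4.15 = 0.2230
IBU = (10.6/100)·44·0.2230·1000/24.7 = 42.1113
BU:GU = 42.1113/55

0.7657


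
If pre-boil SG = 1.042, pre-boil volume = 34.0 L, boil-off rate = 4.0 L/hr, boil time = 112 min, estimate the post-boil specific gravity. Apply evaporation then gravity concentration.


V_post = V_pre − rate·(t/60);  SG_post = 1 + (SG_pre−1)·V_pre/V_post
V_post = 34.0 − 4.0·(112/60) = 26.5333
SG_post = 1 + (1.042 − 1)·34.0/26.5333

1.0538


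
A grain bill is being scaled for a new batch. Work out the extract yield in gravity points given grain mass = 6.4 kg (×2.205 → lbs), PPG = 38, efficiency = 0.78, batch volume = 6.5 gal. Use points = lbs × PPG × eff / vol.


lbs = 6.4 × 2.205 = 14.1120
points = 14.1120 × 38 × 0.78 / 6.5

64.3507 points


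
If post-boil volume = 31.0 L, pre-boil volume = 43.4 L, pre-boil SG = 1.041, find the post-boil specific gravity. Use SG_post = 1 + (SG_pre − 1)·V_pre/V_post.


pts_pre = (1.041 − 1)·1000 = 41.0000
pts_post = 41.0000·43.4/31.0 = 57.4000
SG_post = 1 + 57.4000/1000

1.0574


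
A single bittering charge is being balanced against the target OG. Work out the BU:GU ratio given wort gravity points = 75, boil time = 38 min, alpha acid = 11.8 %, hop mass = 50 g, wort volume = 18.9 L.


U = 1.65·0.000125^(GP/1000)·(1−e^(−0.04t))/4.15;  IBU = (α/100)·m·U·1000/V;  BU:GU = IBU/GP
U = 1.65·0.000125^(75/1000)·(1−e^(−0.04·38))/4.15 = 0.1583
IBU = (11.8/100)·50·0.1583·1000/18.9 = 49.4203
BU:GU = 49.4203/75

0.6589


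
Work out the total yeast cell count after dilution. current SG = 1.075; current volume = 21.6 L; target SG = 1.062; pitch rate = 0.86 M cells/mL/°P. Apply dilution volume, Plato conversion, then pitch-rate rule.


V_w = V·((SG_c−1)/(SG_t−1)−1);  °P = 259 − 259/SG_t;  cells = rate·(V+V_w)·°P
V_w = 21.6·((1.075−1)/(1.062−1)−1) = 4.5290
V_final = 21.6 + 4.5290 = 26.1290
°P = 259 − 259/1.062 = 15.1205
cells = 0.86·26.1290·15.1205

339.7729 billion cells


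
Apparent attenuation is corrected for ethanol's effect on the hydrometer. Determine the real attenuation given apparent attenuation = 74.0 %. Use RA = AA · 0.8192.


RA = 74.0 · 0.8192

60.6208 %


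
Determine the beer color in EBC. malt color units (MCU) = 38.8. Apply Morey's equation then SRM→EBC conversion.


SRM = 1.4922·MCU^0.6859;  EBC = SRM·1.97
SRM = 1.4922·38.8^0.6859 = 18.3488
EBC = 18.3488·1.97

36.1471 EBC


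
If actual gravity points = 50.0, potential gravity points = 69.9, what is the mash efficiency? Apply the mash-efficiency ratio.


efficiency = actual / potential × 100
efficiency = 50.0 / 69.9 × 100

71.5308 %


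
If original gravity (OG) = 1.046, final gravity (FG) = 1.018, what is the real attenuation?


AA = (OG−FG)/(OG−1)·100;  RA = AA·0.8192
AA = (1.046 − 1.018)/(1.046 − 1)·100 = 60.8696
RA = 60.8696·0.8192

49.8643 %


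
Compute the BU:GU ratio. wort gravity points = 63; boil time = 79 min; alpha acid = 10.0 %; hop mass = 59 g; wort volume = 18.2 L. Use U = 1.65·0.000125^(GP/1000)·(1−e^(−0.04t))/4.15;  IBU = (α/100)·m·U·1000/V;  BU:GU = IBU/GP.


U = 1.65·0.000125^(63/1000)·(1−e^(−0.04·79))/4.15 = 0.2161
IBU = (10.0/100)·59·0.2161·1000/18.2 = 70.0639
BU:GU = 70.0639/63

1.1121


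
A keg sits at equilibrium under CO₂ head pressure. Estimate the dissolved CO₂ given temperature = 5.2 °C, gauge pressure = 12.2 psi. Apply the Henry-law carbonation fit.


vols = (P + 14.695)·(0.01821 + 0.09011·e^(−0.04·T))
vols = (12.2 + 14.695)·(0.01821 + 0.09011·e^(−0.04·5.2))

2.4581 volumes


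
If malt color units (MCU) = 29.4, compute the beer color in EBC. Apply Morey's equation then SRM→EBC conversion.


SRM = 1.4922·MCU^0.6859;  EBC = SRM·1.97
SRM = 1.4922·29.4^0.6859 = 15.1693
EBC = 15.1693·1.97

29.8836 EBC


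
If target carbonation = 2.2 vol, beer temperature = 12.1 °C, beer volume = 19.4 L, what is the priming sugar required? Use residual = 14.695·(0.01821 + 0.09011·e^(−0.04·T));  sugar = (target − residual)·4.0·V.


residual = 14.695·(0.01821 + 0.09011·e^(−0.04·12.1)) = 1.0837
sugar = (2.2 − 1.0837)·4.0·19.4

86.6251 g


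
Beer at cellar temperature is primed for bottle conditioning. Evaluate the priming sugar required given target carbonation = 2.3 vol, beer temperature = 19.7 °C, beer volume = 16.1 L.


residual = 14.695·(0.01821 + 0.09011·e^(−0.04·T));  sugar = (target − residual)·4.0·V
residual = 14.695·(0.01821 + 0.09011·e^(−0.04·19.7)) = 0.8698
sugar = (2.3 − 0.8698)·4.0·16.1

92.1071 g


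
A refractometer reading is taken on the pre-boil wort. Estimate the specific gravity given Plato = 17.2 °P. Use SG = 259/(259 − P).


SG = 259/(259 − 17.2)

1.0711


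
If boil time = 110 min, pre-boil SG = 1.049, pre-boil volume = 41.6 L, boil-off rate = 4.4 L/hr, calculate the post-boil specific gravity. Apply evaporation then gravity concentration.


V_post = V_pre − rate·(t/60);  SG_post = 1 + (SG_pre−1)·V_pre/V_post
V_post = 41.6 − 4.4·(110/60) = 33.5333
SG_post = 1 + (1.049 − 1)·41.6/33.5333

1.0608


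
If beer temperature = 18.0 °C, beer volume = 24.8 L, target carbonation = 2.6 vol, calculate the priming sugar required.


residual = 14.695·(0.01821 + 0.09011·e^(−0.04·T));  sugar = (target − residual)·4.0·V
residual = 14.695·(0.01821 + 0.09011·e^(−0.04·18.0)) = 0.9121
sugar = (2.6 − 0.9121)·4.0·24.8

167.4360 g


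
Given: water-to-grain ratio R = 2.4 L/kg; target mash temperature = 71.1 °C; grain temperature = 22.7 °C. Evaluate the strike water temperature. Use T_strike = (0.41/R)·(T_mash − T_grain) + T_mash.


T_strike = (0.41/2.4)·(71.1 − 22.7) + 71.1

79.3683 °C
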